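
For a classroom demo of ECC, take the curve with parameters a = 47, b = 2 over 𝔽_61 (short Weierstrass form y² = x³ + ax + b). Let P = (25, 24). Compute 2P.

(60, 36)

tangent at (25, 24): λ = (3·25² + 47)/(2·24) ≡ 31/48. 48⁻¹ ≡ 14 (mod 61) since 48·14 = 672 ≡ 1, so λ ≡ 31·14 ≡ 7.
  x = λ² - 25 - 25 = 49 - 50 ≡ 60; y = λ·(25 - 60) - 24 ≡ 36. → (60, 36)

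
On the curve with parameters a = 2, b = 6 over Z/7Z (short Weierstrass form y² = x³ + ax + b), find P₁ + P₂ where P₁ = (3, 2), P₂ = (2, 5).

(3, 2) + (2, 5). λ = (5 - 2)/(2 - 3) ≡ 3/6 mod 7. 6⁻¹ ≡ 6 (mod 7), so λ ≡ 4.
  x = λ² - 3 - 2 = 16 - 5 ≡ 4; y = λ·(3 - 4) - 2 ≡ 1. → (4, 1)

(4, 1)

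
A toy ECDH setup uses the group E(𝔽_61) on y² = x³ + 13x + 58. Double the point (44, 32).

tangent at (44, 32): λ = (3·44² + 13)/(2·32) ≡ 26/3. 3⁻¹ ≡ 41 (mod 61), so λ ≡ 26·41 ≡ 29.
  x = λ² - 44 - 44 = 841 - 88 ≡ 21; y = λ·(44 - 21) - 32 ≡ 25. → (21, 25)

(21, 25)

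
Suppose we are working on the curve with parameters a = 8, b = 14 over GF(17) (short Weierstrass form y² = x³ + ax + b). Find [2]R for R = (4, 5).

(5, 3)

tangent at (4, 5): λ = (3·4² + 8)/(2·5) ≡ 5/10. 10⁻¹ ≡ 12 (mod 17), so λ ≡ 5·12 ≡ 9.
  x = λ² - 4 - 4 = 81 - 8 ≡ 5; y = λ·(4 - 5) - 5 ≡ 3. → (5, 3)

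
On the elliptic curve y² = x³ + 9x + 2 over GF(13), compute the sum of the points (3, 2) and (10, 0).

(3, 11)

(3, 2) + (10, 0). λ = (0 - 2)/(10 - 3) ≡ 11/7 mod 13. 7⁻¹ ≡ 2 (mod 13) since 7·2 = 14 ≡ 1, so λ ≡ 9.
  x = λ² - 3 - 10 = 81 - 13 ≡ 3; y = λ·(3 - 3) - 2 ≡ 11. → (3, 11)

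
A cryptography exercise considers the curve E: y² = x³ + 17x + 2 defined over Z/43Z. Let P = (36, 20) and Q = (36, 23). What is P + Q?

O

The two points share x = 36 and their y-coordinates satisfy 20 + 23 ≡ 0 (mod 43), so they are inverses. Their sum is the point at infinity.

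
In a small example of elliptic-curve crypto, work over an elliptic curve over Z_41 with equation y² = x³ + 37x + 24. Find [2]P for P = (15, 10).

tangent at (15, 10): λ = (3·15² + 37)/(2·10) ≡ 15/20. 20⁻¹ ≡ 39 (mod 41), so λ ≡ 15·39 ≡ 11.
  x = λ² - 15 - 15 = 121 - 30 ≡ 9; y = λ·(15 - 9) - 10 ≡ 15. → (9, 15)

(9, 15)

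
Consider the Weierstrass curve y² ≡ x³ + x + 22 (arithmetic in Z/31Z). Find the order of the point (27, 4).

7

2P: tangent at (27, 4): λ = (3·27² + 1)/(2·4) ≡ 18/8. 8⁻¹ ≡ 4 (mod 31), so λ ≡ 18·4 ≡ 10.
  x = λ² - 27 - 27 = 100 - 54 ≡ 15; y = λ·(27 - 15) - 4 ≡ 23. → (15, 23)
3P: (15, 23) + (27, 4). λ = (4 - 23)/(27 - 15) ≡ 12/12 mod 31. 12⁻¹ ≡ 13 (mod 31) since 12·13 = 156 ≡ 1, so λ ≡ 1.
  x = λ² - 15 - 27 = 1 - 42 ≡ 21; y = λ·(15 - 21) - 23 ≡ 2. → (21, 2)
4P: (21, 2) + (27, 4). λ = (4 - 2)/(27 - 21) ≡ 2/6 mod 31. 6⁻¹ ≡ 26 (mod 31), so λ ≡ 21.
  x = λ² - 21 - 27 = 441 - 48 ≡ 21; y = λ·(21 - 21) - 2 ≡ 29. → (21, 29)
5P: (21, 29) + (27, 4). λ = (4 - 29)/(27 - 21) ≡ 6/6 mod 31. 6⁻¹ ≡ 26 (mod 31), so λ ≡ 1.
  x = λ² - 21 - 27 = 1 - 48 ≡ 15; y = λ·(21 - 15) - 29 ≡ 8. → (15, 8)
6P: (15, 8) + (27, 4). λ = (4 - 8)/(27 - 15) ≡ 27/12 mod 31. 12⁻¹ ≡ 13 (mod 31) since 12·13 = 156 ≡ 1, so λ ≡ 10.
  x = λ² - 15 - 27 = 100 - 42 ≡ 27; y = λ·(15 - 27) - 8 ≡ 27. → (27, 27)
7P: (27, 27) + (27, 4): same x and y₁ ≡ -y₂, so the sum is 𝒪.
7P = 𝒪, so the order is 7.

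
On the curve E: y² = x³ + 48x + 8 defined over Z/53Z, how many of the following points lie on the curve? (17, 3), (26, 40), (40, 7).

(17, 3): 3² ≡ 9, rhs ≡ 13 → off.
(26, 40): 40² ≡ 10, rhs ≡ 17 → off.
(40, 7): 7² ≡ 49, rhs ≡ 49 → on.

1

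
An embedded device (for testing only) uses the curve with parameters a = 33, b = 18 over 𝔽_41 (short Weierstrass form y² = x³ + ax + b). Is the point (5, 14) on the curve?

no

y² = 14² ≡ 32; x³ + 33x + 18 = 308 ≡ 21 (mod 41). 32 ≠ 21.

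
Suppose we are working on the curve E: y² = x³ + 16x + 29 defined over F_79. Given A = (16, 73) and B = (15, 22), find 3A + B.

First 3A:
Repeated addition: build up to 3A.
2A: tangent at (16, 73): λ = (3·16² + 16)/(2·73) ≡ 73/67. 67⁻¹ ≡ 46 (mod 79), so λ ≡ 73·46 ≡ 40.
  x = λ² - 16 - 16 = 1600 - 32 ≡ 67; y = λ·(16 - 67) - 73 ≡ 20. → (67, 20)
3A: (67, 20) + (16, 73). λ = (73 - 20)/(16 - 67) ≡ 53/28 mod 79. 28⁻¹ ≡ 48 (mod 79) since 28·48 = 1344 ≡ 1, so λ ≡ 16.
  x = λ² - 67 - 16 = 256 - 83 ≡ 15; y = λ·(67 - 15) - 20 ≡ 22. → (15, 22)
3A = (15, 22).
Finally 3A + B:
tangent at (15, 22): λ = (3·15² + 16)/(2·22) ≡ 59/44. 44⁻¹ ≡ 9 (mod 79), so λ ≡ 59·9 ≡ 57.
  x = λ² - 15 - 15 = 3249 - 30 ≡ 59; y = λ·(15 - 59) - 22 ≡ 77. → (59, 77)

(59, 77)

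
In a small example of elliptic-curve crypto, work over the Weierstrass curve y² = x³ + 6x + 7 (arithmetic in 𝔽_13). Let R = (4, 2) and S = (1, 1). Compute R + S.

(11, 0)

(4, 2) + (1, 1). λ = (1 - 2)/(1 - 4) ≡ 12/10 mod 13. 10⁻¹ ≡ 4 (mod 13) since 10·4 = 40 ≡ 1, so λ ≡ 9.
  x = λ² - 4 - 1 = 81 - 5 ≡ 11; y = λ·(4 - 11) - 2 ≡ 0. → (11, 0)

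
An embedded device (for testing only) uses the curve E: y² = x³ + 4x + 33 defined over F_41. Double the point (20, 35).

(0, 22)

tangent at (20, 35): λ = (3·20² + 4)/(2·35) ≡ 15/29. 29⁻¹ ≡ 17 (mod 41) since 29·17 = 493 ≡ 1, so λ ≡ 15·17 ≡ 9.
  x = λ² - 20 - 20 = 81 - 40 ≡ 0; y = λ·(20 - 0) - 35 ≡ 22. → (0, 22)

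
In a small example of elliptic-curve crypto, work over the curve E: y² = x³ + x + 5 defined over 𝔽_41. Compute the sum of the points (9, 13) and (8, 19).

(19, 6)

(9, 13) + (8, 19). λ = (19 - 13)/(8 - 9) ≡ 6/40 mod 41. 40⁻¹ ≡ 40 (mod 41), so λ ≡ 35.
  x = λ² - 9 - 8 = 1225 - 17 ≡ 19; y = λ·(9 - 19) - 13 ≡ 6. → (19, 6)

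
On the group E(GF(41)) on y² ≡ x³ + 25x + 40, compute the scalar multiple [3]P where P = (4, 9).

Repeated addition: build up to 3P.
2P: tangent at (4, 9): λ = (3·4² + 25)/(2·9) ≡ 32/18. 18⁻¹ ≡ 16 (mod 41), so λ ≡ 32·16 ≡ 20.
  x = λ² - 4 - 4 = 400 - 8 ≡ 23; y = λ·(4 - 23) - 9 ≡ 21. → (23, 21)
3P: (23, 21) + (4, 9). λ = (9 - 21)/(4 - 23) ≡ 29/22 mod 41. 22⁻¹ ≡ 28 (mod 41), so λ ≡ 33.
  x = λ² - 23 - 4 = 1089 - 27 ≡ 37; y = λ·(23 - 37) - 21 ≡ 9. → (37, 9)

(37, 9)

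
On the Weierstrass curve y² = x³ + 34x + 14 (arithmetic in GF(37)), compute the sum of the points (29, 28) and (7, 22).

(13, 10)

(29, 28) + (7, 22). λ = (22 - 28)/(7 - 29) ≡ 31/15 mod 37. 15⁻¹ ≡ 5 (mod 37), so λ ≡ 7.
  x = λ² - 29 - 7 = 49 - 36 ≡ 13; y = λ·(29 - 13) - 28 ≡ 10. → (13, 10)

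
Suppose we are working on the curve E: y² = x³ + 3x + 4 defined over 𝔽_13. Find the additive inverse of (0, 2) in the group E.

(0, 11)

-(0, 2) = (0, -2 mod 13) = (0, 11).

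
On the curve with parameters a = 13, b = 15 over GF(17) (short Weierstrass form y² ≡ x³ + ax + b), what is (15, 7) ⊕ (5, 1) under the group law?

(13, 1)

(15, 7) + (5, 1). λ = (1 - 7)/(5 - 15) ≡ 11/7 mod 17. 7⁻¹ ≡ 5 (mod 17), so λ ≡ 4.
  x = λ² - 15 - 5 = 16 - 20 ≡ 13; y = λ·(15 - 13) - 7 ≡ 1. → (13, 1)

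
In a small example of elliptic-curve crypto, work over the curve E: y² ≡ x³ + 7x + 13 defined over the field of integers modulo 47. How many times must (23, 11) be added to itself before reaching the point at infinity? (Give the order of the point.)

9

2P: tangent at (23, 11): λ = (3·23² + 7)/(2·11) ≡ 43/22. 22⁻¹ ≡ 15 (mod 47), so λ ≡ 43·15 ≡ 34.
  x = λ² - 23 - 23 = 1156 - 46 ≡ 29; y = λ·(23 - 29) - 11 ≡ 20. → (29, 20)
3P: (29, 20) + (23, 11). λ = (11 - 20)/(23 - 29) ≡ 38/41 mod 47. 41⁻¹ ≡ 39 (mod 47), so λ ≡ 25.
  x = λ² - 29 - 23 = 625 - 52 ≡ 9; y = λ·(29 - 9) - 20 ≡ 10. → (9, 10)
4P: (9, 10) + (23, 11). λ = (11 - 10)/(23 - 9) ≡ 1/14 mod 47. 14⁻¹ ≡ 37 (mod 47), so λ ≡ 37.
  x = λ² - 9 - 23 = 1369 - 32 ≡ 21; y = λ·(9 - 21) - 10 ≡ 16. → (21, 16)
5P: (21, 16) + (23, 11). λ = (11 - 16)/(23 - 21) ≡ 42/2 mod 47. 2⁻¹ ≡ 24 (mod 47) since 2·24 = 48 ≡ 1, so λ ≡ 21.
  x = λ² - 21 - 23 = 441 - 44 ≡ 21; y = λ·(21 - 21) - 16 ≡ 31. → (21, 31)
6P: (21, 31) + (23, 11). λ = (11 - 31)/(23 - 21) ≡ 27/2 mod 47. 2⁻¹ ≡ 24 (mod 47), so λ ≡ 37.
  x = λ² - 21 - 23 = 1369 - 44 ≡ 9; y = λ·(21 - 9) - 31 ≡ 37. → (9, 37)
7P: (9, 37) + (23, 11). λ = (11 - 37)/(23 - 9) ≡ 21/14 mod 47. 14⁻¹ ≡ 37 (mod 47) since 14·37 = 518 ≡ 1, so λ ≡ 25.
  x = λ² - 9 - 23 = 625 - 32 ≡ 29; y = λ·(9 - 29) - 37 ≡ 27. → (29, 27)
8P: (29, 27) + (23, 11). λ = (11 - 27)/(23 - 29) ≡ 31/41 mod 47. 41⁻¹ ≡ 39 (mod 47), so λ ≡ 34.
  x = λ² - 29 - 23 = 1156 - 52 ≡ 23; y = λ·(29 - 23) - 27 ≡ 36. → (23, 36)
9P: (23, 36) + (23, 11): same x and y₁ ≡ -y₂, so the sum is the point at infinity.
9P = the point at infinity, so the order is 9.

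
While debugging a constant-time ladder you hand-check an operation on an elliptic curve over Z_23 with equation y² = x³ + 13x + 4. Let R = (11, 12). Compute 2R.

tangent at (11, 12): λ = (3·11² + 13)/(2·12) ≡ 8/1. 1⁻¹ ≡ 1 (mod 23), so λ ≡ 8·1 ≡ 8.
  x = λ² - 11 - 11 = 64 - 22 ≡ 19; y = λ·(11 - 19) - 12 ≡ 16. → (19, 16)

(19, 16)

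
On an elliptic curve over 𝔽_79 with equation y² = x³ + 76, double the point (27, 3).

(27, 76)

tangent at (27, 3): λ = (3·27² + 0)/(2·3) ≡ 54/6. 6⁻¹ ≡ 66 (mod 79) since 6·66 = 396 ≡ 1, so λ ≡ 54·66 ≡ 9.
  x = λ² - 27 - 27 = 81 - 54 ≡ 27; y = λ·(27 - 27) - 3 ≡ 76. → (27, 76)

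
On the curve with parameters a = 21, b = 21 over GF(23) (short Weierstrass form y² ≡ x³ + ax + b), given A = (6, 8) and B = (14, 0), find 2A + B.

First 2A:
Repeated addition: build up to 2A.
2A: tangent at (6, 8): λ = (3·6² + 21)/(2·8) ≡ 14/16. 16⁻¹ ≡ 13 (mod 23), so λ ≡ 14·13 ≡ 21.
  x = λ² - 6 - 6 = 441 - 12 ≡ 15; y = λ·(6 - 15) - 8 ≡ 10. → (15, 10)
2A = (15, 10).
Finally 2A + B:
(15, 10) + (14, 0). λ = (0 - 10)/(14 - 15) ≡ 13/22 mod 23. 22⁻¹ ≡ 22 (mod 23), so λ ≡ 10.
  x = λ² - 15 - 14 = 100 - 29 ≡ 2; y = λ·(15 - 2) - 10 ≡ 5. → (2, 5)

(2, 5)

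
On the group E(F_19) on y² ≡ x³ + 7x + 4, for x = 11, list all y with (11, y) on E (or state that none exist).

x³ + 7x + 4 = 1412 ≡ 6 (mod 19).
Square roots of 6 mod 19: 5 and 14 (since 5² = 25 ≡ 6).

5, 14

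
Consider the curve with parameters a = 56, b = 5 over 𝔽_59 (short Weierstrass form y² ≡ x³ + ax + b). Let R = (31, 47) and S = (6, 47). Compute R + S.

(31, 47) + (6, 47). λ = (47 - 47)/(6 - 31) ≡ 0/34 mod 59. 34⁻¹ ≡ 33 (mod 59) since 34·33 = 1122 ≡ 1, so λ ≡ 0.
  x = λ² - 31 - 6 = 0 - 37 ≡ 22; y = λ·(31 - 22) - 47 ≡ 12. → (22, 12)

(22, 12)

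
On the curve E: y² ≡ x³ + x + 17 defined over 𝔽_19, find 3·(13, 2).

(16, 14)

Write P = (13, 2).
Repeated addition: build up to 3P.
2P: tangent at (13, 2): λ = (3·13² + 1)/(2·2) ≡ 14/4. 4⁻¹ ≡ 5 (mod 19) since 4·5 = 20 ≡ 1, so λ ≡ 14·5 ≡ 13.
  x = λ² - 13 - 13 = 169 - 26 ≡ 10; y = λ·(13 - 10) - 2 ≡ 18. → (10, 18)
3P: (10, 18) + (13, 2). λ = (2 - 18)/(13 - 10) ≡ 3/3 mod 19. 3⁻¹ ≡ 13 (mod 19) since 3·13 = 39 ≡ 1, so λ ≡ 1.
  x = λ² - 10 - 13 = 1 - 23 ≡ 16; y = λ·(10 - 16) - 18 ≡ 14. → (16, 14)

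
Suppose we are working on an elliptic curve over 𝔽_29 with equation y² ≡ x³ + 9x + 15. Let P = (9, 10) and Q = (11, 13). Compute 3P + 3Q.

(17, 21)

First 3P:
Repeated addition: build up to 3P.
2P: tangent at (9, 10): λ = (3·9² + 9)/(2·10) ≡ 20/20. 20⁻¹ ≡ 16 (mod 29) since 20·16 = 320 ≡ 1, so λ ≡ 20·16 ≡ 1.
  x = λ² - 9 - 9 = 1 - 18 ≡ 12; y = λ·(9 - 12) - 10 ≡ 16. → (12, 16)
3P: (12, 16) + (9, 10). λ = (10 - 16)/(9 - 12) ≡ 23/26 mod 29. 26⁻¹ ≡ 19 (mod 29), so λ ≡ 2.
  x = λ² - 12 - 9 = 4 - 21 ≡ 12; y = λ·(12 - 12) - 16 ≡ 13. → (12, 13)
3P = (12, 13).
Next 3Q:
Repeated addition: build up to 3Q.
2Q: tangent at (11, 13): λ = (3·11² + 9)/(2·13) ≡ 24/26. 26⁻¹ ≡ 19 (mod 29), so λ ≡ 24·19 ≡ 21.
  x = λ² - 11 - 11 = 441 - 22 ≡ 13; y = λ·(11 - 13) - 13 ≡ 3. → (13, 3)
3Q: (13, 3) + (11, 13). λ = (13 - 3)/(11 - 13) ≡ 10/27 mod 29. 27⁻¹ ≡ 14 (mod 29) since 27·14 = 378 ≡ 1, so λ ≡ 24.
  x = λ² - 13 - 11 = 576 - 24 ≡ 1; y = λ·(13 - 1) - 3 ≡ 24. → (1, 24)
3Q = (1, 24).
Finally 3P + 3Q:
(12, 13) + (1, 24). λ = (24 - 13)/(1 - 12) ≡ 11/18 mod 29. 18⁻¹ ≡ 21 (mod 29), so λ ≡ 28.
  x = λ² - 12 - 1 = 784 - 13 ≡ 17; y = λ·(12 - 17) - 13 ≡ 21. → (17, 21)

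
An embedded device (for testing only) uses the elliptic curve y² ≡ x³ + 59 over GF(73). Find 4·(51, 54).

Write G = (51, 54).
Repeated addition: build up to 4G.
2G: tangent at (51, 54): λ = (3·51² + 0)/(2·54) ≡ 65/35. 35⁻¹ ≡ 48 (mod 73) since 35·48 = 1680 ≡ 1, so λ ≡ 65·48 ≡ 54.
  x = λ² - 51 - 51 = 2916 - 102 ≡ 40; y = λ·(51 - 40) - 54 ≡ 29. → (40, 29)
3G: (40, 29) + (51, 54). λ = (54 - 29)/(51 - 40) ≡ 25/11 mod 73. 11⁻¹ ≡ 20 (mod 73), so λ ≡ 62.
  x = λ² - 40 - 51 = 3844 - 91 ≡ 30; y = λ·(40 - 30) - 29 ≡ 7. → (30, 7)
4G: (30, 7) + (51, 54). λ = (54 - 7)/(51 - 30) ≡ 47/21 mod 73. 21⁻¹ ≡ 7 (mod 73) since 21·7 = 147 ≡ 1, so λ ≡ 37.
  x = λ² - 30 - 51 = 1369 - 81 ≡ 47; y = λ·(30 - 47) - 7 ≡ 21. → (47, 21)

(47, 21)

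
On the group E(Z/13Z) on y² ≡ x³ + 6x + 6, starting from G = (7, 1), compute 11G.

Double-and-add on 11 = (1011)₂. Start with G = (7, 1) for the leading 1-bit.
double: tangent at (7, 1): λ = (3·7² + 6)/(2·1) ≡ 10/2. 2⁻¹ ≡ 7 (mod 13), so λ ≡ 10·7 ≡ 5.
  x = λ² - 7 - 7 = 25 - 14 ≡ 11; y = λ·(7 - 11) - 1 ≡ 5. → (11, 5)
double: tangent at (11, 5): λ = (3·11² + 6)/(2·5) ≡ 5/10. 10⁻¹ ≡ 4 (mod 13), so λ ≡ 5·4 ≡ 7.
  x = λ² - 11 - 11 = 49 - 22 ≡ 1; y = λ·(11 - 1) - 5 ≡ 0. → (1, 0)
add G: (1, 0) + (7, 1). λ = (1 - 0)/(7 - 1) ≡ 1/6 mod 13. 6⁻¹ ≡ 11 (mod 13) since 6·11 = 66 ≡ 1, so λ ≡ 11.
  x = λ² - 1 - 7 = 121 - 8 ≡ 9; y = λ·(1 - 9) - 0 ≡ 3. → (9, 3)
double: tangent at (9, 3): λ = (3·9² + 6)/(2·3) ≡ 2/6. 6⁻¹ ≡ 11 (mod 13), so λ ≡ 2·11 ≡ 9.
  x = λ² - 9 - 9 = 81 - 18 ≡ 11; y = λ·(9 - 11) - 3 ≡ 5. → (11, 5)
add G: (11, 5) + (7, 1). λ = (1 - 5)/(7 - 11) ≡ 9/9 mod 13. 9⁻¹ ≡ 3 (mod 13) since 9·3 = 27 ≡ 1, so λ ≡ 1.
  x = λ² - 11 - 7 = 1 - 18 ≡ 9; y = λ·(11 - 9) - 5 ≡ 10. → (9, 10)

(9, 10)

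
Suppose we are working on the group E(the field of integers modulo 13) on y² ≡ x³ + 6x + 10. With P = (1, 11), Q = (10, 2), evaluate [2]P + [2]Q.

(10, 11)

First 2P:
Repeated addition: build up to 2P.
2P: tangent at (1, 11): λ = (3·1² + 6)/(2·11) ≡ 9/9. 9⁻¹ ≡ 3 (mod 13), so λ ≡ 9·3 ≡ 1.
  x = λ² - 1 - 1 = 1 - 2 ≡ 12; y = λ·(1 - 12) - 11 ≡ 4. → (12, 4)
2P = (12, 4).
Next 2Q:
Repeated addition: build up to 2Q.
2Q: tangent at (10, 2): λ = (3·10² + 6)/(2·2) ≡ 7/4. 4⁻¹ ≡ 10 (mod 13), so λ ≡ 7·10 ≡ 5.
  x = λ² - 10 - 10 = 25 - 20 ≡ 5; y = λ·(10 - 5) - 2 ≡ 10. → (5, 10)
2Q = (5, 10).
Finally 2P + 2Q:
(12, 4) + (5, 10). λ = (10 - 4)/(5 - 12) ≡ 6/6 mod 13. 6⁻¹ ≡ 11 (mod 13), so λ ≡ 1.
  x = λ² - 12 - 5 = 1 - 17 ≡ 10; y = λ·(12 - 10) - 4 ≡ 11. → (10, 11)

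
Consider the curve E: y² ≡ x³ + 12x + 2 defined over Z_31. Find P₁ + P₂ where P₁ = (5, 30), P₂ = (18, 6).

(27, 13)

(5, 30) + (18, 6). λ = (6 - 30)/(18 - 5) ≡ 7/13 mod 31. 13⁻¹ ≡ 12 (mod 31), so λ ≡ 22.
  x = λ² - 5 - 18 = 484 - 23 ≡ 27; y = λ·(5 - 27) - 30 ≡ 13. → (27, 13)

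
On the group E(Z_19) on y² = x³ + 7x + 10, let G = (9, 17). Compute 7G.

(16, 0)

Double-and-add on 7 = (111)₂. Start with G = (9, 17) for the leading 1-bit.
double: tangent at (9, 17): λ = (3·9² + 7)/(2·17) ≡ 3/15. 15⁻¹ ≡ 14 (mod 19), so λ ≡ 3·14 ≡ 4.
  x = λ² - 9 - 9 = 16 - 18 ≡ 17; y = λ·(9 - 17) - 17 ≡ 8. → (17, 8)
add G: (17, 8) + (9, 17). λ = (17 - 8)/(9 - 17) ≡ 9/11 mod 19. 11⁻¹ ≡ 7 (mod 19), so λ ≡ 6.
  x = λ² - 17 - 9 = 36 - 26 ≡ 10; y = λ·(17 - 10) - 8 ≡ 15. → (10, 15)
double: tangent at (10, 15): λ = (3·10² + 7)/(2·15) ≡ 3/11. 11⁻¹ ≡ 7 (mod 19), so λ ≡ 3·7 ≡ 2.
  x = λ² - 10 - 10 = 4 - 20 ≡ 3; y = λ·(10 - 3) - 15 ≡ 18. → (3, 18)
add G: (3, 18) + (9, 17). λ = (17 - 18)/(9 - 3) ≡ 18/6 mod 19. 6⁻¹ ≡ 16 (mod 19), so λ ≡ 3.
  x = λ² - 3 - 9 = 9 - 12 ≡ 16; y = λ·(3 - 16) - 18 ≡ 0. → (16, 0)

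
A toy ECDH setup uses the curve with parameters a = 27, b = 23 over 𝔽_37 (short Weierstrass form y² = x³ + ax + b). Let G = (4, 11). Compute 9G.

(4, 11)

Repeated addition: build up to 9G.
2G: tangent at (4, 11): λ = (3·4² + 27)/(2·11) ≡ 1/22. 22⁻¹ ≡ 32 (mod 37) since 22·32 = 704 ≡ 1, so λ ≡ 1·32 ≡ 32.
  x = λ² - 4 - 4 = 1024 - 8 ≡ 17; y = λ·(4 - 17) - 11 ≡ 17. → (17, 17)
3G: (17, 17) + (4, 11). λ = (11 - 17)/(4 - 17) ≡ 31/24 mod 37. 24⁻¹ ≡ 17 (mod 37), so λ ≡ 9.
  x = λ² - 17 - 4 = 81 - 21 ≡ 23; y = λ·(17 - 23) - 17 ≡ 3. → (23, 3)
4G: (23, 3) + (4, 11). λ = (11 - 3)/(4 - 23) ≡ 8/18 mod 37. 18⁻¹ ≡ 35 (mod 37) since 18·35 = 630 ≡ 1, so λ ≡ 21.
  x = λ² - 23 - 4 = 441 - 27 ≡ 7; y = λ·(23 - 7) - 3 ≡ 0. → (7, 0)
5G: (7, 0) + (4, 11). λ = (11 - 0)/(4 - 7) ≡ 11/34 mod 37. 34⁻¹ ≡ 12 (mod 37), so λ ≡ 21.
  x = λ² - 7 - 4 = 441 - 11 ≡ 23; y = λ·(7 - 23) - 0 ≡ 34. → (23, 34)
6G: (23, 34) + (4, 11). λ = (11 - 34)/(4 - 23) ≡ 14/18 mod 37. 18⁻¹ ≡ 35 (mod 37) since 18·35 = 630 ≡ 1, so λ ≡ 9.
  x = λ² - 23 - 4 = 81 - 27 ≡ 17; y = λ·(23 - 17) - 34 ≡ 20. → (17, 20)
7G: (17, 20) + (4, 11). λ = (11 - 20)/(4 - 17) ≡ 28/24 mod 37. 24⁻¹ ≡ 17 (mod 37), so λ ≡ 32.
  x = λ² - 17 - 4 = 1024 - 21 ≡ 4; y = λ·(17 - 4) - 20 ≡ 26. → (4, 26)
8G: (4, 26) + (4, 11): same x and y₁ ≡ -y₂, so the sum is 𝒪.
9G: 𝒪 + (4, 11) = (4, 11) (identity).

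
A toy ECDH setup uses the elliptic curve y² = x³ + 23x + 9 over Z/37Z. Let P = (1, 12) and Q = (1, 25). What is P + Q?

The two points share x = 1 and their y-coordinates satisfy 12 + 25 ≡ 0 (mod 37), so they are inverses. Their sum is ∞.

O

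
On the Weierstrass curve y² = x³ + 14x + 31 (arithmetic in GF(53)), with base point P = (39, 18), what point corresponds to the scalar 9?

(43, 51)

Double-and-add on 9 = (1001)₂. Start with P = (39, 18) for the leading 1-bit.
double: tangent at (39, 18): λ = (3·39² + 14)/(2·18) ≡ 19/36. 36⁻¹ ≡ 28 (mod 53) since 36·28 = 1008 ≡ 1, so λ ≡ 19·28 ≡ 2.
  x = λ² - 39 - 39 = 4 - 78 ≡ 32; y = λ·(39 - 32) - 18 ≡ 49. → (32, 49)
double: tangent at (32, 49): λ = (3·32² + 14)/(2·49) ≡ 12/45. 45⁻¹ ≡ 33 (mod 53), so λ ≡ 12·33 ≡ 25.
  x = λ² - 32 - 32 = 625 - 64 ≡ 31; y = λ·(32 - 31) - 49 ≡ 29. → (31, 29)
double: tangent at (31, 29): λ = (3·31² + 14)/(2·29) ≡ 35/5. 5⁻¹ ≡ 32 (mod 53) since 5·32 = 160 ≡ 1, so λ ≡ 35·32 ≡ 7.
  x = λ² - 31 - 31 = 49 - 62 ≡ 40; y = λ·(31 - 40) - 29 ≡ 14. → (40, 14)
add P: (40, 14) + (39, 18). λ = (18 - 14)/(39 - 40) ≡ 4/52 mod 53. 52⁻¹ ≡ 52 (mod 53), so λ ≡ 49.
  x = λ² - 40 - 39 = 2401 - 79 ≡ 43; y = λ·(40 - 43) - 14 ≡ 51. → (43, 51)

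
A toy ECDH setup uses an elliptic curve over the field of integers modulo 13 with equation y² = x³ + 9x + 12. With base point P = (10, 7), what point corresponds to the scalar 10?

Repeated addition: build up to 10P.
2P: tangent at (10, 7): λ = (3·10² + 9)/(2·7) ≡ 10/1. 1⁻¹ ≡ 1 (mod 13) since 1·1 = 1 ≡ 1, so λ ≡ 10·1 ≡ 10.
  x = λ² - 10 - 10 = 100 - 20 ≡ 2; y = λ·(10 - 2) - 7 ≡ 8. → (2, 8)
3P: (2, 8) + (10, 7). λ = (7 - 8)/(10 - 2) ≡ 12/8 mod 13. 8⁻¹ ≡ 5 (mod 13) since 8·5 = 40 ≡ 1, so λ ≡ 8.
  x = λ² - 2 - 10 = 64 - 12 ≡ 0; y = λ·(2 - 0) - 8 ≡ 8. → (0, 8)
4P: (0, 8) + (10, 7). λ = (7 - 8)/(10 - 0) ≡ 12/10 mod 13. 10⁻¹ ≡ 4 (mod 13), so λ ≡ 9.
  x = λ² - 0 - 10 = 81 - 10 ≡ 6; y = λ·(0 - 6) - 8 ≡ 3. → (6, 3)
5P: (6, 3) + (10, 7). λ = (7 - 3)/(10 - 6) ≡ 4/4 mod 13. 4⁻¹ ≡ 10 (mod 13), so λ ≡ 1.
  x = λ² - 6 - 10 = 1 - 16 ≡ 11; y = λ·(6 - 11) - 3 ≡ 5. → (11, 5)
6P: (11, 5) + (10, 7). λ = (7 - 5)/(10 - 11) ≡ 2/12 mod 13. 12⁻¹ ≡ 12 (mod 13), so λ ≡ 11.
  x = λ² - 11 - 10 = 121 - 21 ≡ 9; y = λ·(11 - 9) - 5 ≡ 4. → (9, 4)
7P: (9, 4) + (10, 7). λ = (7 - 4)/(10 - 9) ≡ 3/1 mod 13. 1⁻¹ ≡ 1 (mod 13), so λ ≡ 3.
  x = λ² - 9 - 10 = 9 - 19 ≡ 3; y = λ·(9 - 3) - 4 ≡ 1. → (3, 1)
8P: (3, 1) + (10, 7). λ = (7 - 1)/(10 - 3) ≡ 6/7 mod 13. 7⁻¹ ≡ 2 (mod 13), so λ ≡ 12.
  x = λ² - 3 - 10 = 144 - 13 ≡ 1; y = λ·(3 - 1) - 1 ≡ 10. → (1, 10)
9P: (1, 10) + (10, 7). λ = (7 - 10)/(10 - 1) ≡ 10/9 mod 13. 9⁻¹ ≡ 3 (mod 13), so λ ≡ 4.
  x = λ² - 1 - 10 = 16 - 11 ≡ 5; y = λ·(1 - 5) - 10 ≡ 0. → (5, 0)
10P: (5, 0) + (10, 7). λ = (7 - 0)/(10 - 5) ≡ 7/5 mod 13. 5⁻¹ ≡ 8 (mod 13), so λ ≡ 4.
  x = λ² - 5 - 10 = 16 - 15 ≡ 1; y = λ·(5 - 1) - 0 ≡ 3. → (1, 3)

(1, 3)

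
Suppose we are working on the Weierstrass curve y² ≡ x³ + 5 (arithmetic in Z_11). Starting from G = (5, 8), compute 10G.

Repeated addition: build up to 10G.
2G: tangent at (5, 8): λ = (3·5² + 0)/(2·8) ≡ 9/5. 5⁻¹ ≡ 9 (mod 11) since 5·9 = 45 ≡ 1, so λ ≡ 9·9 ≡ 4.
  x = λ² - 5 - 5 = 16 - 10 ≡ 6; y = λ·(5 - 6) - 8 ≡ 10. → (6, 10)
3G: (6, 10) + (5, 8). λ = (8 - 10)/(5 - 6) ≡ 9/10 mod 11. 10⁻¹ ≡ 10 (mod 11), so λ ≡ 2.
  x = λ² - 6 - 5 = 4 - 11 ≡ 4; y = λ·(6 - 4) - 10 ≡ 5. → (4, 5)
4G: (4, 5) + (5, 8). λ = (8 - 5)/(5 - 4) ≡ 3/1 mod 11. 1⁻¹ ≡ 1 (mod 11), so λ ≡ 3.
  x = λ² - 4 - 5 = 9 - 9 ≡ 0; y = λ·(4 - 0) - 5 ≡ 7. → (0, 7)
5G: (0, 7) + (5, 8). λ = (8 - 7)/(5 - 0) ≡ 1/5 mod 11. 5⁻¹ ≡ 9 (mod 11) since 5·9 = 45 ≡ 1, so λ ≡ 9.
  x = λ² - 0 - 5 = 81 - 5 ≡ 10; y = λ·(0 - 10) - 7 ≡ 2. → (10, 2)
6G: (10, 2) + (5, 8). λ = (8 - 2)/(5 - 10) ≡ 6/6 mod 11. 6⁻¹ ≡ 2 (mod 11) since 6·2 = 12 ≡ 1, so λ ≡ 1.
  x = λ² - 10 - 5 = 1 - 15 ≡ 8; y = λ·(10 - 8) - 2 ≡ 0. → (8, 0)
7G: (8, 0) + (5, 8). λ = (8 - 0)/(5 - 8) ≡ 8/8 mod 11. 8⁻¹ ≡ 7 (mod 11), so λ ≡ 1.
  x = λ² - 8 - 5 = 1 - 13 ≡ 10; y = λ·(8 - 10) - 0 ≡ 9. → (10, 9)
8G: (10, 9) + (5, 8). λ = (8 - 9)/(5 - 10) ≡ 10/6 mod 11. 6⁻¹ ≡ 2 (mod 11), so λ ≡ 9.
  x = λ² - 10 - 5 = 81 - 15 ≡ 0; y = λ·(10 - 0) - 9 ≡ 4. → (0, 4)
9G: (0, 4) + (5, 8). λ = (8 - 4)/(5 - 0) ≡ 4/5 mod 11. 5⁻¹ ≡ 9 (mod 11) since 5·9 = 45 ≡ 1, so λ ≡ 3.
  x = λ² - 0 - 5 = 9 - 5 ≡ 4; y = λ·(0 - 4) - 4 ≡ 6. → (4, 6)
10G: (4, 6) + (5, 8). λ = (8 - 6)/(5 - 4) ≡ 2/1 mod 11. 1⁻¹ ≡ 1 (mod 11), so λ ≡ 2.
  x = λ² - 4 - 5 = 4 - 9 ≡ 6; y = λ·(4 - 6) - 6 ≡ 1. → (6, 1)

(6, 1)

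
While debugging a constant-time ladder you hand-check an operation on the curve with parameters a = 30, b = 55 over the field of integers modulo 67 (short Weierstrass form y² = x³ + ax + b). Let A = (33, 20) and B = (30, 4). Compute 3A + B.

First 3A:
Repeated addition: build up to 3A.
2A: tangent at (33, 20): λ = (3·33² + 30)/(2·20) ≡ 14/40. 40⁻¹ ≡ 62 (mod 67), so λ ≡ 14·62 ≡ 64.
  x = λ² - 33 - 33 = 4096 - 66 ≡ 10; y = λ·(33 - 10) - 20 ≡ 45. → (10, 45)
3A: (10, 45) + (33, 20). λ = (20 - 45)/(33 - 10) ≡ 42/23 mod 67. 23⁻¹ ≡ 35 (mod 67) since 23·35 = 805 ≡ 1, so λ ≡ 63.
  x = λ² - 10 - 33 = 3969 - 43 ≡ 40; y = λ·(10 - 40) - 45 ≡ 8. → (40, 8)
3A = (40, 8).
Finally 3A + B:
(40, 8) + (30, 4). λ = (4 - 8)/(30 - 40) ≡ 63/57 mod 67. 57⁻¹ ≡ 20 (mod 67) since 57·20 = 1140 ≡ 1, so λ ≡ 54.
  x = λ² - 40 - 30 = 2916 - 70 ≡ 32; y = λ·(40 - 32) - 8 ≡ 22. → (32, 22)

(32, 22)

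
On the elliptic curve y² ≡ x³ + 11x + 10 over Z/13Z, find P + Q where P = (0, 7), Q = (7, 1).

(7, 12)

(0, 7) + (7, 1). λ = (1 - 7)/(7 - 0) ≡ 7/7 mod 13. 7⁻¹ ≡ 2 (mod 13), so λ ≡ 1.
  x = λ² - 0 - 7 = 1 - 7 ≡ 7; y = λ·(0 - 7) - 7 ≡ 12. → (7, 12)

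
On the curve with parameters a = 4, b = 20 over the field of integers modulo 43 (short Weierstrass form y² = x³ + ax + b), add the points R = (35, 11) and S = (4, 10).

(35, 11) + (4, 10). λ = (10 - 11)/(4 - 35) ≡ 42/12 mod 43. 12⁻¹ ≡ 18 (mod 43), so λ ≡ 25.
  x = λ² - 35 - 4 = 625 - 39 ≡ 27; y = λ·(35 - 27) - 11 ≡ 17. → (27, 17)

(27, 17)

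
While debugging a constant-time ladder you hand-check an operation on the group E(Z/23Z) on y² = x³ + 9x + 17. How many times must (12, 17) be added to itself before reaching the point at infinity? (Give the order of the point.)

4

2P: tangent at (12, 17): λ = (3·12² + 9)/(2·17) ≡ 4/11. 11⁻¹ ≡ 21 (mod 23) since 11·21 = 231 ≡ 1, so λ ≡ 4·21 ≡ 15.
  x = λ² - 12 - 12 = 225 - 24 ≡ 17; y = λ·(12 - 17) - 17 ≡ 0. → (17, 0)
3P: (17, 0) + (12, 17). λ = (17 - 0)/(12 - 17) ≡ 17/18 mod 23. 18⁻¹ ≡ 9 (mod 23), so λ ≡ 15.
  x = λ² - 17 - 12 = 225 - 29 ≡ 12; y = λ·(17 - 12) - 0 ≡ 6. → (12, 6)
4P: (12, 6) + (12, 17): same x and y₁ ≡ -y₂, so the sum is the point at infinity.
4P = the point at infinity, so the order is 4.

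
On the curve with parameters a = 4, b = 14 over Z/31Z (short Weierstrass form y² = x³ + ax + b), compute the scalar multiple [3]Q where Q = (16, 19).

Repeated addition: build up to 3Q.
2Q: tangent at (16, 19): λ = (3·16² + 4)/(2·19) ≡ 28/7. 7⁻¹ ≡ 9 (mod 31) since 7·9 = 63 ≡ 1, so λ ≡ 28·9 ≡ 4.
  x = λ² - 16 - 16 = 16 - 32 ≡ 15; y = λ·(16 - 15) - 19 ≡ 16. → (15, 16)
3Q: (15, 16) + (16, 19). λ = (19 - 16)/(16 - 15) ≡ 3/1 mod 31. 1⁻¹ ≡ 1 (mod 31) since 1·1 = 1 ≡ 1, so λ ≡ 3.
  x = λ² - 15 - 16 = 9 - 31 ≡ 9; y = λ·(15 - 9) - 16 ≡ 2. → (9, 2)

(9, 2)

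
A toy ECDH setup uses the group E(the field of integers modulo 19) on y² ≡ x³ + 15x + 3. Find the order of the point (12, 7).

7

2P: tangent at (12, 7): λ = (3·12² + 15)/(2·7) ≡ 10/14. 14⁻¹ ≡ 15 (mod 19), so λ ≡ 10·15 ≡ 17.
  x = λ² - 12 - 12 = 289 - 24 ≡ 18; y = λ·(12 - 18) - 7 ≡ 5. → (18, 5)
3P: (18, 5) + (12, 7). λ = (7 - 5)/(12 - 18) ≡ 2/13 mod 19. 13⁻¹ ≡ 3 (mod 19) since 13·3 = 39 ≡ 1, so λ ≡ 6.
  x = λ² - 18 - 12 = 36 - 30 ≡ 6; y = λ·(18 - 6) - 5 ≡ 10. → (6, 10)
4P: (6, 10) + (12, 7). λ = (7 - 10)/(12 - 6) ≡ 16/6 mod 19. 6⁻¹ ≡ 16 (mod 19) since 6·16 = 96 ≡ 1, so λ ≡ 9.
  x = λ² - 6 - 12 = 81 - 18 ≡ 6; y = λ·(6 - 6) - 10 ≡ 9. → (6, 9)
5P: (6, 9) + (12, 7). λ = (7 - 9)/(12 - 6) ≡ 17/6 mod 19. 6⁻¹ ≡ 16 (mod 19), so λ ≡ 6.
  x = λ² - 6 - 12 = 36 - 18 ≡ 18; y = λ·(6 - 18) - 9 ≡ 14. → (18, 14)
6P: (18, 14) + (12, 7). λ = (7 - 14)/(12 - 18) ≡ 12/13 mod 19. 13⁻¹ ≡ 3 (mod 19), so λ ≡ 17.
  x = λ² - 18 - 12 = 289 - 30 ≡ 12; y = λ·(18 - 12) - 14 ≡ 12. → (12, 12)
7P: (12, 12) + (12, 7): same x and y₁ ≡ -y₂, so the sum is the point at infinity.
7P = the point at infinity, so the order is 7.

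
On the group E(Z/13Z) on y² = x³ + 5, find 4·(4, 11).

O

Write Q = (4, 11).
Repeated addition: build up to 4Q.
2Q: tangent at (4, 11): λ = (3·4² + 0)/(2·11) ≡ 9/9. 9⁻¹ ≡ 3 (mod 13), so λ ≡ 9·3 ≡ 1.
  x = λ² - 4 - 4 = 1 - 8 ≡ 6; y = λ·(4 - 6) - 11 ≡ 0. → (6, 0)
3Q: (6, 0) + (4, 11). λ = (11 - 0)/(4 - 6) ≡ 11/11 mod 13. 11⁻¹ ≡ 6 (mod 13), so λ ≡ 1.
  x = λ² - 6 - 4 = 1 - 10 ≡ 4; y = λ·(6 - 4) - 0 ≡ 2. → (4, 2)
4Q: (4, 2) + (4, 11): same x and y₁ ≡ -y₂, so the sum is 𝒪.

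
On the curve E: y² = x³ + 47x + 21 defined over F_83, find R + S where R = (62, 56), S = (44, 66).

(62, 56) + (44, 66). λ = (66 - 56)/(44 - 62) ≡ 10/65 mod 83. 65⁻¹ ≡ 23 (mod 83), so λ ≡ 64.
  x = λ² - 62 - 44 = 4096 - 106 ≡ 6; y = λ·(62 - 6) - 56 ≡ 42. → (6, 42)

(6, 42)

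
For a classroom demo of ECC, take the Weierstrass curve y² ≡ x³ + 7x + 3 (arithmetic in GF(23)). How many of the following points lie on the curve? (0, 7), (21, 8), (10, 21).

1

(0, 7): 7² ≡ 3, rhs ≡ 3 → on.
(21, 8): 8² ≡ 18, rhs ≡ 4 → off.
(10, 21): 21² ≡ 4, rhs ≡ 15 → off.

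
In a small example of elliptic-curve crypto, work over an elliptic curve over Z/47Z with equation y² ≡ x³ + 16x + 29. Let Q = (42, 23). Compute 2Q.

tangent at (42, 23): λ = (3·42² + 16)/(2·23) ≡ 44/46. 46⁻¹ ≡ 46 (mod 47) since 46·46 = 2116 ≡ 1, so λ ≡ 44·46 ≡ 3.
  x = λ² - 42 - 42 = 9 - 84 ≡ 19; y = λ·(42 - 19) - 23 ≡ 46. → (19, 46)

(19, 46)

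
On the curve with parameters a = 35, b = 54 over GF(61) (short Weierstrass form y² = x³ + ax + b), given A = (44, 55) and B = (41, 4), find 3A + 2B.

First 3A:
Repeated addition: build up to 3A.
2A: tangent at (44, 55): λ = (3·44² + 35)/(2·55) ≡ 48/49. 49⁻¹ ≡ 5 (mod 61), so λ ≡ 48·5 ≡ 57.
  x = λ² - 44 - 44 = 3249 - 88 ≡ 50; y = λ·(44 - 50) - 55 ≡ 30. → (50, 30)
3A: (50, 30) + (44, 55). λ = (55 - 30)/(44 - 50) ≡ 25/55 mod 61. 55⁻¹ ≡ 10 (mod 61) since 55·10 = 550 ≡ 1, so λ ≡ 6.
  x = λ² - 50 - 44 = 36 - 94 ≡ 3; y = λ·(50 - 3) - 30 ≡ 8. → (3, 8)
3A = (3, 8).
Next 2B:
Repeated addition: build up to 2B.
2B: tangent at (41, 4): λ = (3·41² + 35)/(2·4) ≡ 15/8. 8⁻¹ ≡ 23 (mod 61), so λ ≡ 15·23 ≡ 40.
  x = λ² - 41 - 41 = 1600 - 82 ≡ 54; y = λ·(41 - 54) - 4 ≡ 25. → (54, 25)
2B = (54, 25).
Finally 3A + 2B:
(3, 8) + (54, 25). λ = (25 - 8)/(54 - 3) ≡ 17/51 mod 61. 51⁻¹ ≡ 6 (mod 61) since 51·6 = 306 ≡ 1, so λ ≡ 41.
  x = λ² - 3 - 54 = 1681 - 57 ≡ 38; y = λ·(3 - 38) - 8 ≡ 21. → (38, 21)

(38, 21)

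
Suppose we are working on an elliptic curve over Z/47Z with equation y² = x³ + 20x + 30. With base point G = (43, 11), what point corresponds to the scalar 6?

Double-and-add on 6 = (110)₂. Start with G = (43, 11) for the leading 1-bit.
double: tangent at (43, 11): λ = (3·43² + 20)/(2·11) ≡ 21/22. 22⁻¹ ≡ 15 (mod 47) since 22·15 = 330 ≡ 1, so λ ≡ 21·15 ≡ 33.
  x = λ² - 43 - 43 = 1089 - 86 ≡ 16; y = λ·(43 - 16) - 11 ≡ 34. → (16, 34)
add G: (16, 34) + (43, 11). λ = (11 - 34)/(43 - 16) ≡ 24/27 mod 47. 27⁻¹ ≡ 7 (mod 47), so λ ≡ 27.
  x = λ² - 16 - 43 = 729 - 59 ≡ 12; y = λ·(16 - 12) - 34 ≡ 27. → (12, 27)
double: tangent at (12, 27): λ = (3·12² + 20)/(2·27) ≡ 29/7. 7⁻¹ ≡ 27 (mod 47), so λ ≡ 29·27 ≡ 31.
  x = λ² - 12 - 12 = 961 - 24 ≡ 44; y = λ·(12 - 44) - 27 ≡ 15. → (44, 15)

(44, 15)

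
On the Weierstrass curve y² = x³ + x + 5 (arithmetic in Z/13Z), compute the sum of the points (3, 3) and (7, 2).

(12, 9)

(3, 3) + (7, 2). λ = (2 - 3)/(7 - 3) ≡ 12/4 mod 13. 4⁻¹ ≡ 10 (mod 13), so λ ≡ 3.
  x = λ² - 3 - 7 = 9 - 10 ≡ 12; y = λ·(3 - 12) - 3 ≡ 9. → (12, 9)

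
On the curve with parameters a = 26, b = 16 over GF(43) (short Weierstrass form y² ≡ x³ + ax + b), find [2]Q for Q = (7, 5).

(26, 6)

tangent at (7, 5): λ = (3·7² + 26)/(2·5) ≡ 1/10. 10⁻¹ ≡ 13 (mod 43), so λ ≡ 1·13 ≡ 13.
  x = λ² - 7 - 7 = 169 - 14 ≡ 26; y = λ·(7 - 26) - 5 ≡ 6. → (26, 6)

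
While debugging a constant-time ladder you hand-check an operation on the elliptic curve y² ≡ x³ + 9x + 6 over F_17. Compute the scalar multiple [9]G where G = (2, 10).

Double-and-add on 9 = (1001)₂. Start with G = (2, 10) for the leading 1-bit.
double: tangent at (2, 10): λ = (3·2² + 9)/(2·10) ≡ 4/3. 3⁻¹ ≡ 6 (mod 17), so λ ≡ 4·6 ≡ 7.
  x = λ² - 2 - 2 = 49 - 4 ≡ 11; y = λ·(2 - 11) - 10 ≡ 12. → (11, 12)
double: tangent at (11, 12): λ = (3·11² + 9)/(2·12) ≡ 15/7. 7⁻¹ ≡ 5 (mod 17), so λ ≡ 15·5 ≡ 7.
  x = λ² - 11 - 11 = 49 - 22 ≡ 10; y = λ·(11 - 10) - 12 ≡ 12. → (10, 12)
double: tangent at (10, 12): λ = (3·10² + 9)/(2·12) ≡ 3/7. 7⁻¹ ≡ 5 (mod 17), so λ ≡ 3·5 ≡ 15.
  x = λ² - 10 - 10 = 225 - 20 ≡ 1; y = λ·(10 - 1) - 12 ≡ 4. → (1, 4)
add G: (1, 4) + (2, 10). λ = (10 - 4)/(2 - 1) ≡ 6/1 mod 17. 1⁻¹ ≡ 1 (mod 17), so λ ≡ 6.
  x = λ² - 1 - 2 = 36 - 3 ≡ 16; y = λ·(1 - 16) - 4 ≡ 8. → (16, 8)

(16, 8)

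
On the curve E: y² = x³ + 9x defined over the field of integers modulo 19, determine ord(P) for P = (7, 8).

10

2P: tangent at (7, 8): λ = (3·7² + 9)/(2·8) ≡ 4/16. 16⁻¹ ≡ 6 (mod 19) since 16·6 = 96 ≡ 1, so λ ≡ 4·6 ≡ 5.
  x = λ² - 7 - 7 = 25 - 14 ≡ 11; y = λ·(7 - 11) - 8 ≡ 10. → (11, 10)
3P: (11, 10) + (7, 8). λ = (8 - 10)/(7 - 11) ≡ 17/15 mod 19. 15⁻¹ ≡ 14 (mod 19), so λ ≡ 10.
  x = λ² - 11 - 7 = 100 - 18 ≡ 6; y = λ·(11 - 6) - 10 ≡ 2. → (6, 2)
4P: (6, 2) + (7, 8). λ = (8 - 2)/(7 - 6) ≡ 6/1 mod 19. 1⁻¹ ≡ 1 (mod 19) since 1·1 = 1 ≡ 1, so λ ≡ 6.
  x = λ² - 6 - 7 = 36 - 13 ≡ 4; y = λ·(6 - 4) - 2 ≡ 10. → (4, 10)
5P: (4, 10) + (7, 8). λ = (8 - 10)/(7 - 4) ≡ 17/3 mod 19. 3⁻¹ ≡ 13 (mod 19) since 3·13 = 39 ≡ 1, so λ ≡ 12.
  x = λ² - 4 - 7 = 144 - 11 ≡ 0; y = λ·(4 - 0) - 10 ≡ 0. → (0, 0)
6P: (0, 0) + (7, 8). λ = (8 - 0)/(7 - 0) ≡ 8/7 mod 19. 7⁻¹ ≡ 11 (mod 19), so λ ≡ 12.
  x = λ² - 0 - 7 = 144 - 7 ≡ 4; y = λ·(0 - 4) - 0 ≡ 9. → (4, 9)
7P: (4, 9) + (7, 8). λ = (8 - 9)/(7 - 4) ≡ 18/3 mod 19. 3⁻¹ ≡ 13 (mod 19) since 3·13 = 39 ≡ 1, so λ ≡ 6.
  x = λ² - 4 - 7 = 36 - 11 ≡ 6; y = λ·(4 - 6) - 9 ≡ 17. → (6, 17)
8P: (6, 17) + (7, 8). λ = (8 - 17)/(7 - 6) ≡ 10/1 mod 19. 1⁻¹ ≡ 1 (mod 19), so λ ≡ 10.
  x = λ² - 6 - 7 = 100 - 13 ≡ 11; y = λ·(6 - 11) - 17 ≡ 9. → (11, 9)
9P: (11, 9) + (7, 8). λ = (8 - 9)/(7 - 11) ≡ 18/15 mod 19. 15⁻¹ ≡ 14 (mod 19) since 15·14 = 210 ≡ 1, so λ ≡ 5.
  x = λ² - 11 - 7 = 25 - 18 ≡ 7; y = λ·(11 - 7) - 9 ≡ 11. → (7, 11)
10P: (7, 11) + (7, 8): same x and y₁ ≡ -y₂, so the sum is O.
10P = O, so the order is 10.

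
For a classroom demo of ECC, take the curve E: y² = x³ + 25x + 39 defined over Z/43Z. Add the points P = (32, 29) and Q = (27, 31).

(22, 10)

(32, 29) + (27, 31). λ = (31 - 29)/(27 - 32) ≡ 2/38 mod 43. 38⁻¹ ≡ 17 (mod 43), so λ ≡ 34.
  x = λ² - 32 - 27 = 1156 - 59 ≡ 22; y = λ·(32 - 22) - 29 ≡ 10. → (22, 10)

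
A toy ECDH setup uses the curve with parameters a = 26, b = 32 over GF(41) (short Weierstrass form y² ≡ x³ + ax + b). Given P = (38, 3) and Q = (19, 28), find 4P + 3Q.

(33, 3)

First 4P:
Repeated addition: build up to 4P.
2P: tangent at (38, 3): λ = (3·38² + 26)/(2·3) ≡ 12/6. 6⁻¹ ≡ 7 (mod 41), so λ ≡ 12·7 ≡ 2.
  x = λ² - 38 - 38 = 4 - 76 ≡ 10; y = λ·(38 - 10) - 3 ≡ 12. → (10, 12)
3P: (10, 12) + (38, 3). λ = (3 - 12)/(38 - 10) ≡ 32/28 mod 41. 28⁻¹ ≡ 22 (mod 41), so λ ≡ 7.
  x = λ² - 10 - 38 = 49 - 48 ≡ 1; y = λ·(10 - 1) - 12 ≡ 10. → (1, 10)
4P: (1, 10) + (38, 3). λ = (3 - 10)/(38 - 1) ≡ 34/37 mod 41. 37⁻¹ ≡ 10 (mod 41), so λ ≡ 12.
  x = λ² - 1 - 38 = 144 - 39 ≡ 23; y = λ·(1 - 23) - 10 ≡ 13. → (23, 13)
4P = (23, 13).
Next 3Q:
Repeated addition: build up to 3Q.
2Q: tangent at (19, 28): λ = (3·19² + 26)/(2·28) ≡ 2/15. 15⁻¹ ≡ 11 (mod 41), so λ ≡ 2·11 ≡ 22.
  x = λ² - 19 - 19 = 484 - 38 ≡ 36; y = λ·(19 - 36) - 28 ≡ 8. → (36, 8)
3Q: (36, 8) + (19, 28). λ = (28 - 8)/(19 - 36) ≡ 20/24 mod 41. 24⁻¹ ≡ 12 (mod 41), so λ ≡ 35.
  x = λ² - 36 - 19 = 1225 - 55 ≡ 22; y = λ·(36 - 22) - 8 ≡ 31. → (22, 31)
3Q = (22, 31).
Finally 4P + 3Q:
(23, 13) + (22, 31). λ = (31 - 13)/(22 - 23) ≡ 18/40 mod 41. 40⁻¹ ≡ 40 (mod 41) since 40·40 = 1600 ≡ 1, so λ ≡ 23.
  x = λ² - 23 - 22 = 529 - 45 ≡ 33; y = λ·(23 - 33) - 13 ≡ 3. → (33, 3)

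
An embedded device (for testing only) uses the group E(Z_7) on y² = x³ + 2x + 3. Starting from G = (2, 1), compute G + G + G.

Repeated addition: build up to 3G.
2G: tangent at (2, 1): λ = (3·2² + 2)/(2·1) ≡ 0/2. 2⁻¹ ≡ 4 (mod 7), so λ ≡ 0·4 ≡ 0.
  x = λ² - 2 - 2 = 0 - 4 ≡ 3; y = λ·(2 - 3) - 1 ≡ 6. → (3, 6)
3G: (3, 6) + (2, 1). λ = (1 - 6)/(2 - 3) ≡ 2/6 mod 7. 6⁻¹ ≡ 6 (mod 7), so λ ≡ 5.
  x = λ² - 3 - 2 = 25 - 5 ≡ 6; y = λ·(3 - 6) - 6 ≡ 0. → (6, 0)

(6, 0)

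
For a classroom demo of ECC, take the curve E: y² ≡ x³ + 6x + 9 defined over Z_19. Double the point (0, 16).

(1, 4)

tangent at (0, 16): λ = (3·0² + 6)/(2·16) ≡ 6/13. 13⁻¹ ≡ 3 (mod 19) since 13·3 = 39 ≡ 1, so λ ≡ 6·3 ≡ 18.
  x = λ² - 0 - 0 = 324 - 0 ≡ 1; y = λ·(0 - 1) - 16 ≡ 4. → (1, 4)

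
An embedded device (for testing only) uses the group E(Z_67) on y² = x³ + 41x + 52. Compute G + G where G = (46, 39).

(8, 50)

tangent at (46, 39): λ = (3·46² + 41)/(2·39) ≡ 24/11. 11⁻¹ ≡ 61 (mod 67), so λ ≡ 24·61 ≡ 57.
  x = λ² - 46 - 46 = 3249 - 92 ≡ 8; y = λ·(46 - 8) - 39 ≡ 50. → (8, 50)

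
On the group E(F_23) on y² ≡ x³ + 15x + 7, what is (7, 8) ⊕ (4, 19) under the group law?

(7, 8) + (4, 19). λ = (19 - 8)/(4 - 7) ≡ 11/20 mod 23. 20⁻¹ ≡ 15 (mod 23) since 20·15 = 300 ≡ 1, so λ ≡ 4.
  x = λ² - 7 - 4 = 16 - 11 ≡ 5; y = λ·(7 - 5) - 8 ≡ 0. → (5, 0)

(5, 0)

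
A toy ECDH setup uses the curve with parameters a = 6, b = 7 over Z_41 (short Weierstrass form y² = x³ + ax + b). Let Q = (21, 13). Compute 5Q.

Double-and-add on 5 = (101)₂. Start with Q = (21, 13) for the leading 1-bit.
double: tangent at (21, 13): λ = (3·21² + 6)/(2·13) ≡ 17/26. 26⁻¹ ≡ 30 (mod 41), so λ ≡ 17·30 ≡ 18.
  x = λ² - 21 - 21 = 324 - 42 ≡ 36; y = λ·(21 - 36) - 13 ≡ 4. → (36, 4)
double: tangent at (36, 4): λ = (3·36² + 6)/(2·4) ≡ 40/8. 8⁻¹ ≡ 36 (mod 41) since 8·36 = 288 ≡ 1, so λ ≡ 40·36 ≡ 5.
  x = λ² - 36 - 36 = 25 - 72 ≡ 35; y = λ·(36 - 35) - 4 ≡ 1. → (35, 1)
add Q: (35, 1) + (21, 13). λ = (13 - 1)/(21 - 35) ≡ 12/27 mod 41. 27⁻¹ ≡ 38 (mod 41) since 27·38 = 1026 ≡ 1, so λ ≡ 5.
  x = λ² - 35 - 21 = 25 - 56 ≡ 10; y = λ·(35 - 10) - 1 ≡ 1. → (10, 1)

(10, 1)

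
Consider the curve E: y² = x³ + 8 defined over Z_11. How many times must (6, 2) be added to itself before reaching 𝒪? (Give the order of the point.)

2P: tangent at (6, 2): λ = (3·6² + 0)/(2·2) ≡ 9/4. 4⁻¹ ≡ 3 (mod 11) since 4·3 = 12 ≡ 1, so λ ≡ 9·3 ≡ 5.
  x = λ² - 6 - 6 = 25 - 12 ≡ 2; y = λ·(6 - 2) - 2 ≡ 7. → (2, 7)
3P: (2, 7) + (6, 2). λ = (2 - 7)/(6 - 2) ≡ 6/4 mod 11. 4⁻¹ ≡ 3 (mod 11) since 4·3 = 12 ≡ 1, so λ ≡ 7.
  x = λ² - 2 - 6 = 49 - 8 ≡ 8; y = λ·(2 - 8) - 7 ≡ 6. → (8, 6)
4P: (8, 6) + (6, 2). λ = (2 - 6)/(6 - 8) ≡ 7/9 mod 11. 9⁻¹ ≡ 5 (mod 11) since 9·5 = 45 ≡ 1, so λ ≡ 2.
  x = λ² - 8 - 6 = 4 - 14 ≡ 1; y = λ·(8 - 1) - 6 ≡ 8. → (1, 8)
5P: (1, 8) + (6, 2). λ = (2 - 8)/(6 - 1) ≡ 5/5 mod 11. 5⁻¹ ≡ 9 (mod 11), so λ ≡ 1.
  x = λ² - 1 - 6 = 1 - 7 ≡ 5; y = λ·(1 - 5) - 8 ≡ 10. → (5, 10)
6P: (5, 10) + (6, 2). λ = (2 - 10)/(6 - 5) ≡ 3/1 mod 11. 1⁻¹ ≡ 1 (mod 11), so λ ≡ 3.
  x = λ² - 5 - 6 = 9 - 11 ≡ 9; y = λ·(5 - 9) - 10 ≡ 0. → (9, 0)
7P: (9, 0) + (6, 2). λ = (2 - 0)/(6 - 9) ≡ 2/8 mod 11. 8⁻¹ ≡ 7 (mod 11), so λ ≡ 3.
  x = λ² - 9 - 6 = 9 - 15 ≡ 5; y = λ·(9 - 5) - 0 ≡ 1. → (5, 1)
8P: (5, 1) + (6, 2). λ = (2 - 1)/(6 - 5) ≡ 1/1 mod 11. 1⁻¹ ≡ 1 (mod 11), so λ ≡ 1.
  x = λ² - 5 - 6 = 1 - 11 ≡ 1; y = λ·(5 - 1) - 1 ≡ 3. → (1, 3)
9P: (1, 3) + (6, 2). λ = (2 - 3)/(6 - 1) ≡ 10/5 mod 11. 5⁻¹ ≡ 9 (mod 11), so λ ≡ 2.
  x = λ² - 1 - 6 = 4 - 7 ≡ 8; y = λ·(1 - 8) - 3 ≡ 5. → (8, 5)
10P: (8, 5) + (6, 2). λ = (2 - 5)/(6 - 8) ≡ 8/9 mod 11. 9⁻¹ ≡ 5 (mod 11) since 9·5 = 45 ≡ 1, so λ ≡ 7.
  x = λ² - 8 - 6 = 49 - 14 ≡ 2; y = λ·(8 - 2) - 5 ≡ 4. → (2, 4)
11P: (2, 4) + (6, 2). λ = (2 - 4)/(6 - 2) ≡ 9/4 mod 11. 4⁻¹ ≡ 3 (mod 11) since 4·3 = 12 ≡ 1, so λ ≡ 5.
  x = λ² - 2 - 6 = 25 - 8 ≡ 6; y = λ·(2 - 6) - 4 ≡ 9. → (6, 9)
12P: (6, 9) + (6, 2): same x and y₁ ≡ -y₂, so the sum is 𝒪.
12P = 𝒪, so the order is 12.

12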